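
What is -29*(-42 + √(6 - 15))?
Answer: 1218 - 87*I ≈ 1218.0 - 87.0*I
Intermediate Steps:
-29*(-42 + √(6 - 15)) = -29*(-42 + √(-9)) = -29*(-42 + 3*I) = 1218 - 87*I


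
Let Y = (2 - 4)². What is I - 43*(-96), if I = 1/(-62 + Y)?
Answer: 239423/58 ≈ 4128.0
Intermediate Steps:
Y = 4 (Y = (-2)² = 4)
I = -1/58 (I = 1/(-62 + 4) = 1/(-58) = -1/58 ≈ -0.017241)
I - 43*(-96) = -1/58 - 43*(-96) = -1/58 + 4128 = 239423/58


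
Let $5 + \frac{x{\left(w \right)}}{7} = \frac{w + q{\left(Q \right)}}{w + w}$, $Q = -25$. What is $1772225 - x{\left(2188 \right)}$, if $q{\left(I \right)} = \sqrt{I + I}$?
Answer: $\frac{3544513}{2} - \frac{35 i \sqrt{2}}{4376} \approx 1.7723 \cdot 10^{6} - 0.011311 i$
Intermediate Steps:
$q{\left(I \right)} = \sqrt{2} \sqrt{I}$ ($q{\left(I \right)} = \sqrt{2 I} = \sqrt{2} \sqrt{I}$)
$x{\left(w \right)} = -35 + \frac{7 \left(w + 5 i \sqrt{2}\right)}{2 w}$ ($x{\left(w \right)} = -35 + 7 \frac{w + \sqrt{2} \sqrt{-25}}{w + w} = -35 + 7 \frac{w + \sqrt{2} \cdot 5 i}{2 w} = -35 + 7 \left(w + 5 i \sqrt{2}\right) \frac{1}{2 w} = -35 + 7 \frac{w + 5 i \sqrt{2}}{2 w} = -35 + \frac{7 \left(w + 5 i \sqrt{2}\right)}{2 w}$)
$1772225 - x{\left(2188 \right)} = 1772225 - \frac{7 \left(\left(-9\right) 2188 + 5 i \sqrt{2}\right)}{2 \cdot 2188} = 1772225 - \frac{7}{2} \cdot \frac{1}{2188} \left(-19692 + 5 i \sqrt{2}\right) = 1772225 - \left(- \frac{63}{2} + \frac{35 i \sqrt{2}}{4376}\right) = 1772225 + \left(\frac{63}{2} - \frac{35 i \sqrt{2}}{4376}\right) = \frac{3544513}{2} - \frac{35 i \sqrt{2}}{4376}$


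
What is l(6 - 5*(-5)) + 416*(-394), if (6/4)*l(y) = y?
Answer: -491650/3 ≈ -1.6388e+5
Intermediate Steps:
l(y) = 2*y/3
l(6 - 5*(-5)) + 416*(-394) = 2*(6 - 5*(-5))/3 + 416*(-394) = 2*(6 + 25)/3 - 163904 = (2/3)*31 - 163904 = 62/3 - 163904 = -491650/3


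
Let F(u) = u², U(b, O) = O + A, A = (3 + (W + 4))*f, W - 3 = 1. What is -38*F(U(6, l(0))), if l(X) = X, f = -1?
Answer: -4598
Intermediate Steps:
W = 4 (W = 3 + 1 = 4)
A = -11 (A = (3 + (4 + 4))*(-1) = (3 + 8)*(-1) = 11*(-1) = -11)
U(b, O) = -11 + O (U(b, O) = O - 11 = -11 + O)
-38*F(U(6, l(0))) = -38*(-11 + 0)² = -38*(-11)² = -38*121 = -4598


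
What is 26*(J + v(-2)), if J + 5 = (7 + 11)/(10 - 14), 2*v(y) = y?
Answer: -273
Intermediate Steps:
v(y) = y/2
J = -19/2 (J = -5 + (7 + 11)/(10 - 14) = -5 + 18/(-4) = -5 + 18*(-1/4) = -5 - 9/2 = -19/2 ≈ -9.5000)
26*(J + v(-2)) = 26*(-19/2 + (1/2)*(-2)) = 26*(-19/2 - 1) = 26*(-21/2) = -273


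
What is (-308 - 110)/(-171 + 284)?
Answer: -418/113 ≈ -3.6991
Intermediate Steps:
(-308 - 110)/(-171 + 284) = -418/113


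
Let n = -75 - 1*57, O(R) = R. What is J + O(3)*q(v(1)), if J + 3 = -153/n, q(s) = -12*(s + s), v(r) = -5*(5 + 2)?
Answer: 110799/44 ≈ 2518.2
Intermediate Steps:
v(r) = -35 (v(r) = -5*7 = -35)
n = -132 (n = -75 - 57 = -132)
q(s) = -24*s
J = -81/44 (J = -3 - 153/(-132) = -3 - 153*(-1/132) = -3 + 51/44 = -81/44 ≈ -1.8409)
J + O(3)*q(v(1)) = -81/44 + 3*(-24*(-35)) = -81/44 + 3*840 = -81/44 + 2520 = 110799/44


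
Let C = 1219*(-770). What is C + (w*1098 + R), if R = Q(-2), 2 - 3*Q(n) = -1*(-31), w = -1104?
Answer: -6452495/3 ≈ -2.1508e+6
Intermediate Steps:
Q(n) = -29/3 (Q(n) = ⅔ - (-1)*(-31)/3 = ⅔ - ⅓*31 = ⅔ - 31/3 = -29/3)
R = -29/3 ≈ -9.6667
C = -938630
C + (w*1098 + R) = -938630 + (-1104*1098 - 29/3) = -938630 + (-1212192 - 29/3) = -938630 - 3636605/3 = -6452495/3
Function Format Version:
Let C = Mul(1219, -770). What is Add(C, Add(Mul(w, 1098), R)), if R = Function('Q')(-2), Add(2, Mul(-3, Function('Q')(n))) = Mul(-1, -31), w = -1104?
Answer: Rational(-6452495, 3) ≈ -2.1508e+6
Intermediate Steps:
Function('Q')(n) = Rational(-29, 3) (Function('Q')(n) = Add(Rational(2, 3), Mul(Rational(-1, 3), Mul(-1, -31))) = Add(Rational(2, 3), Mul(Rational(-1, 3), 31)) = Add(Rational(2, 3), Rational(-31, 3)) = Rational(-29, 3))
R = Rational(-29, 3) ≈ -9.6667
C = -938630
Add(C, Add(Mul(w, 1098), R)) = Add(-938630, Add(Mul(-1104, 1098), Rational(-29, 3))) = Add(-938630, Add(-1212192, Rational(-29, 3))) = Add(-938630, Rational(-3636605, 3)) = Rational(-6452495, 3)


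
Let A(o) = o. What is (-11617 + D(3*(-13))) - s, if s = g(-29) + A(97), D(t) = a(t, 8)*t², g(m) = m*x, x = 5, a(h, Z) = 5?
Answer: -3964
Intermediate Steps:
g(m) = 5*m (g(m) = m*5 = 5*m)
D(t) = 5*t²
s = -48 (s = 5*(-29) + 97 = -145 + 97 = -48)
(-11617 + D(3*(-13))) - s = (-11617 + 5*(3*(-13))²) - 1*(-48) = (-11617 + 5*(-39)²) + 48 = (-11617 + 5*1521) + 48 = (-11617 + 7605) + 48 = -4012 + 48 = -3964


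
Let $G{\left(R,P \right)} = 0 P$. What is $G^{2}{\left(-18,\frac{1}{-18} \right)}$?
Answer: $0$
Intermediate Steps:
$G{\left(R,P \right)} = 0$
$G^{2}{\left(-18,\frac{1}{-18} \right)} = 0^{2} = 0$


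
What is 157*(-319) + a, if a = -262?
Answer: -50345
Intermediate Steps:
157*(-319) + a = 157*(-319) - 262 = -50083 - 262 = -50345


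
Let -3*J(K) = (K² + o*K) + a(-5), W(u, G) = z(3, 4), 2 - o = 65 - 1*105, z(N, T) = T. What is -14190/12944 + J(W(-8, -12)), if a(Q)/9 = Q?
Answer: -920893/19416 ≈ -47.430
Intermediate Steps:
a(Q) = 9*Q
o = 42 (o = 2 - (65 - 1*105) = 2 - (65 - 105) = 2 - 1*(-40) = 2 + 40 = 42)
W(u, G) = 4
J(K) = 15 - 14*K - K²/3 (J(K) = -((K² + 42*K) + 9*(-5))/3 = -((K² + 42*K) - 45)/3 = -(-45 + K² + 42*K)/3 = 15 - 14*K - K²/3)
-14190/12944 + J(W(-8, -12)) = -14190/12944 + (15 - 14*4 - ⅓*4²) = -14190*1/12944 + (15 - 56 - ⅓*16) = -7095/6472 + (15 - 56 - 16/3) = -7095/6472 - 139/3 = -920893/19416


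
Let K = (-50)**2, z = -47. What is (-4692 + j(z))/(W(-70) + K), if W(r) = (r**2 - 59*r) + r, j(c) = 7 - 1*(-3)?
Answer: -2341/5730 ≈ -0.40855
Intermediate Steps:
j(c) = 10 (j(c) = 7 + 3 = 10)
W(r) = r**2 - 58*r
K = 2500
(-4692 + j(z))/(W(-70) + K) = (-4692 + 10)/(-70*(-58 - 70) + 2500) = -4682/(-70*(-128) + 2500) = -4682/(8960 + 2500) = -4682/11460 = -4682*1/11460 = -2341/5730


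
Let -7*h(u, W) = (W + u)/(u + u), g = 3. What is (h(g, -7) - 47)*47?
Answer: -46295/21 ≈ -2204.5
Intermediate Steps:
h(u, W) = -(W + u)/(14*u) (h(u, W) = -(W + u)/(7*(u + u)) = -(W + u)/(7*(2*u)) = -(W + u)*1/(2*u)/7 = -(W + u)/(14*u))
(h(g, -7) - 47)*47 = ((1/14)*(-1*(-7) - 1*3)/3 - 47)*47 = ((1/14)*(⅓)*(7 - 3) - 47)*47 = ((1/14)*(⅓)*4 - 47)*47 = (2/21 - 47)*47 = -985/21*47 = -46295/21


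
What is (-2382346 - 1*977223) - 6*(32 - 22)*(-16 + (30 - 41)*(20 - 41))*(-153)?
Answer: -1385869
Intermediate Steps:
(-2382346 - 1*977223) - 6*(32 - 22)*(-16 + (30 - 41)*(20 - 41))*(-153) = (-2382346 - 977223) - 60*(-16 - 11*(-21))*(-153) = -3359569 - 60*(-16 + 231)*(-153) = -3359569 - 60*215*(-153) = -3359569 - 6*2150*(-153) = -3359569 - 12900*(-153) = -3359569 + 1973700 = -1385869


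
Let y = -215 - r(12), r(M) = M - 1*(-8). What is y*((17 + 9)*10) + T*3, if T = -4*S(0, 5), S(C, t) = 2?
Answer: -61124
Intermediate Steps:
r(M) = 8 + M (r(M) = M + 8 = 8 + M)
y = -235 (y = -215 - (8 + 12) = -215 - 1*20 = -215 - 20 = -235)
T = -8 (T = -4*2 = -8)
y*((17 + 9)*10) + T*3 = -235*(17 + 9)*10 - 8*3 = -6110*10 - 24 = -235*260 - 24 = -61100 - 24 = -61124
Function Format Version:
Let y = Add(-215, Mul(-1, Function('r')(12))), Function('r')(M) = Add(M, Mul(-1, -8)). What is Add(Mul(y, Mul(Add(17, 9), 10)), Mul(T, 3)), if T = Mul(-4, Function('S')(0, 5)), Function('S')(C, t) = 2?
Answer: -61124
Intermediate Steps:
Function('r')(M) = Add(8, M) (Function('r')(M) = Add(M, 8) = Add(8, M))
y = -235 (y = Add(-215, Mul(-1, Add(8, 12))) = Add(-215, Mul(-1, 20)) = Add(-215, -20) = -235)
T = -8 (T = Mul(-4, 2) = -8)
Add(Mul(y, Mul(Add(17, 9), 10)), Mul(T, 3)) = Add(Mul(-235, Mul(Add(17, 9), 10)), Mul(-8, 3)) = Add(Mul(-235, Mul(26, 10)), -24) = Add(Mul(-235, 260), -24) = Add(-61100, -24) = -61124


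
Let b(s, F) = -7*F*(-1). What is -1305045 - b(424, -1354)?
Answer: -1295567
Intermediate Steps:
b(s, F) = 7*F
-1305045 - b(424, -1354) = -1305045 - 7*(-1354) = -1305045 - 1*(-9478) = -1305045 + 9478 = -1295567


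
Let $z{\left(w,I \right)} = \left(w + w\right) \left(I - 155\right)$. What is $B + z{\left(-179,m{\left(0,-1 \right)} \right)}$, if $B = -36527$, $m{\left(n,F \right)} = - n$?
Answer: $18963$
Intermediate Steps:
$z{\left(w,I \right)} = 2 w \left(-155 + I\right)$
$B + z{\left(-179,m{\left(0,-1 \right)} \right)} = -36527 + 2 \left(-179\right) \left(-155 - 0\right) = -36527 + 2 \left(-179\right) \left(-155 + 0\right) = -36527 + 2 \left(-179\right) \left(-155\right) = -36527 + 55490 = 18963$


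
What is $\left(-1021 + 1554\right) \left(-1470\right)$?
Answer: $-783510$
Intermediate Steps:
$\left(-1021 + 1554\right) \left(-1470\right) = 533 \left(-1470\right) = -783510$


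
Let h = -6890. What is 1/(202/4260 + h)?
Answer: -2130/14675599 ≈ -0.00014514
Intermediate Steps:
1/(202/4260 + h) = 1/(202/4260 - 6890) = 1/(202*(1/4260) - 6890) = 1/(101/2130 - 6890) = 1/(-14675599/2130) = -2130/14675599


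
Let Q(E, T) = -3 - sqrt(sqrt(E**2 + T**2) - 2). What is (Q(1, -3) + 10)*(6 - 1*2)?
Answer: 28 - 4*sqrt(-2 + sqrt(10)) ≈ 23.688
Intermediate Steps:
Q(E, T) = -3 - sqrt(-2 + sqrt(E**2 + T**2))
(Q(1, -3) + 10)*(6 - 1*2) = ((-3 - sqrt(-2 + sqrt(1**2 + (-3)**2))) + 10)*(6 - 1*2) = ((-3 - sqrt(-2 + sqrt(1 + 9))) + 10)*(6 - 2) = ((-3 - sqrt(-2 + sqrt(10))) + 10)*4 = (7 - sqrt(-2 + sqrt(10)))*4 = 28 - 4*sqrt(-2 + sqrt(10))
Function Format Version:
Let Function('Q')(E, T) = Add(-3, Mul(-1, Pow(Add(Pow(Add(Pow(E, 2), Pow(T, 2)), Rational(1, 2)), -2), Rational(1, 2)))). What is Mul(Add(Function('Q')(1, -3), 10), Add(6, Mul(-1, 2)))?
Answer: Add(28, Mul(-4, Pow(Add(-2, Pow(10, Rational(1, 2))), Rational(1, 2)))) ≈ 23.688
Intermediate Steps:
Function('Q')(E, T) = Add(-3, Mul(-1, Pow(Add(-2, Pow(Add(Pow(E, 2), Pow(T, 2)), Rational(1, 2))), Rational(1, 2))))
Mul(Add(Function('Q')(1, -3), 10), Add(6, Mul(-1, 2))) = Mul(Add(Add(-3, Mul(-1, Pow(Add(-2, Pow(Add(Pow(1, 2), Pow(-3, 2)), Rational(1, 2))), Rational(1, 2)))), 10), Add(6, Mul(-1, 2))) = Mul(Add(Add(-3, Mul(-1, Pow(Add(-2, Pow(Add(1, 9), Rational(1, 2))), Rational(1, 2)))), 10), Add(6, -2)) = Mul(Add(Add(-3, Mul(-1, Pow(Add(-2, Pow(10, Rational(1, 2))), Rational(1, 2)))), 10), 4) = Mul(Add(7, Mul(-1, Pow(Add(-2, Pow(10, Rational(1, 2))), Rational(1, 2)))), 4) = Add(28, Mul(-4, Pow(Add(-2, Pow(10, Rational(1, 2))), Rational(1, 2))))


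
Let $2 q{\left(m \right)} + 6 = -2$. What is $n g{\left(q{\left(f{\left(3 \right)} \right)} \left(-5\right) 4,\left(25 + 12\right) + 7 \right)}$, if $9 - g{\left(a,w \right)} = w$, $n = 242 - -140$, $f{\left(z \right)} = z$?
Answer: $-13370$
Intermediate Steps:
$n = 382$ ($n = 242 + 140 = 382$)
$q{\left(m \right)} = -4$ ($q{\left(m \right)} = -3 + \frac{1}{2} \left(-2\right) = -3 - 1 = -4$)
$g{\left(a,w \right)} = 9 - w$
$n g{\left(q{\left(f{\left(3 \right)} \right)} \left(-5\right) 4,\left(25 + 12\right) + 7 \right)} = 382 \left(9 - \left(\left(25 + 12\right) + 7\right)\right) = 382 \left(9 - \left(37 + 7\right)\right) = 382 \left(9 - 44\right) = 382 \left(-35\right) = -13370$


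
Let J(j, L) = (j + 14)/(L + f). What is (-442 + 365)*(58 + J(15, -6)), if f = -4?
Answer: -42427/10 ≈ -4242.7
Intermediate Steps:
J(j, L) = (14 + j)/(-4 + L) (J(j, L) = (j + 14)/(L - 4) = (14 + j)/(-4 + L))
(-442 + 365)*(58 + J(15, -6)) = (-442 + 365)*(58 + (14 + 15)/(-4 - 6)) = -77*(58 + 29/(-10)) = -77*(58 - ⅒*29) = -77*(58 - 29/10) = -77*551/10 = -42427/10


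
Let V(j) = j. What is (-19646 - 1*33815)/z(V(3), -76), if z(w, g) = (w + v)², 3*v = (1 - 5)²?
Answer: -481149/625 ≈ -769.84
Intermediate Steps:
v = 16/3 (v = (1 - 5)²/3 = (⅓)*(-4)² = (⅓)*16 = 16/3 ≈ 5.3333)
z(w, g) = (16/3 + w)² (z(w, g) = (w + 16/3)² = (16/3 + w)²)
(-19646 - 1*33815)/z(V(3), -76) = (-19646 - 1*33815)/(((16 + 3*3)²/9)) = (-19646 - 33815)/(((16 + 9)²/9)) = -53461/((⅑)*25²) = -53461/((⅑)*625) = -53461/625/9 = -53461*9/625 = -481149/625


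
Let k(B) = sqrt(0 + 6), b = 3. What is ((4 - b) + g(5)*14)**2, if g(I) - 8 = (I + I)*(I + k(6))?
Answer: 778569 + 227640*sqrt(6) ≈ 1.3362e+6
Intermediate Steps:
k(B) = sqrt(6)
g(I) = 8 + 2*I*(I + sqrt(6)) (g(I) = 8 + (I + I)*(I + sqrt(6)) = 8 + (2*I)*(I + sqrt(6)) = 8 + 2*I*(I + sqrt(6)))
((4 - b) + g(5)*14)**2 = ((4 - 1*3) + (8 + 2*5**2 + 2*5*sqrt(6))*14)**2 = ((4 - 3) + (8 + 2*25 + 10*sqrt(6))*14)**2 = (1 + (8 + 50 + 10*sqrt(6))*14)**2 = (1 + (58 + 10*sqrt(6))*14)**2 = (1 + (812 + 140*sqrt(6)))**2 = (813 + 140*sqrt(6))**2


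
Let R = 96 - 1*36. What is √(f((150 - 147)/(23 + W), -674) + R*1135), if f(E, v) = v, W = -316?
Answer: √67426 ≈ 259.67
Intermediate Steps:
R = 60 (R = 96 - 36 = 60)
√(f((150 - 147)/(23 + W), -674) + R*1135) = √(-674 + 60*1135) = √(-674 + 68100) = √67426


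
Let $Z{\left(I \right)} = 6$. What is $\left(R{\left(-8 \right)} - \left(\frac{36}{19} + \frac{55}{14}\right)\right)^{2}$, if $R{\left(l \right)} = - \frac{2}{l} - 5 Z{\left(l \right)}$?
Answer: $\frac{358155625}{283024} \approx 1265.5$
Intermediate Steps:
$R{\left(l \right)} = -30 - \frac{2}{l}$ ($R{\left(l \right)} = - \frac{2}{l} - 30 = -30 - \frac{2}{l}$)
$\left(R{\left(-8 \right)} - \left(\frac{36}{19} + \frac{55}{14}\right)\right)^{2} = \left(\left(-30 - \frac{2}{-8}\right) - \left(\frac{36}{19} + \frac{55}{14}\right)\right)^{2} = \left(\left(-30 - - \frac{1}{4}\right) - \frac{1549}{266}\right)^{2} = \left(\left(-30 + \frac{1}{4}\right) - \frac{1549}{266}\right)^{2} = \left(- \frac{119}{4} - \frac{1549}{266}\right)^{2} = \left(- \frac{18925}{532}\right)^{2} = \frac{358155625}{283024}$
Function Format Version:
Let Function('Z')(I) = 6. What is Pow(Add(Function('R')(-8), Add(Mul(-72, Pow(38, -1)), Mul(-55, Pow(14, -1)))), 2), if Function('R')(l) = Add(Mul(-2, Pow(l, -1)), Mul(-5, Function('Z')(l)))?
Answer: Rational(358155625, 283024) ≈ 1265.5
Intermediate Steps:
Function('R')(l) = Add(-30, Mul(-2, Pow(l, -1))) (Function('R')(l) = Add(Mul(-2, Pow(l, -1)), Mul(-5, 6)) = Add(Mul(-2, Pow(l, -1)), -30) = Add(-30, Mul(-2, Pow(l, -1))))
Pow(Add(Function('R')(-8), Add(Mul(-72, Pow(38, -1)), Mul(-55, Pow(14, -1)))), 2) = Pow(Add(Add(-30, Mul(-2, Pow(-8, -1))), Add(Mul(-72, Pow(38, -1)), Mul(-55, Pow(14, -1)))), 2) = Pow(Add(Add(-30, Mul(-2, Rational(-1, 8))), Add(Mul(-72, Rational(1, 38)), Mul(-55, Rational(1, 14)))), 2) = Pow(Add(Add(-30, Rational(1, 4)), Add(Rational(-36, 19), Rational(-55, 14))), 2) = Pow(Add(Rational(-119, 4), Rational(-1549, 266)), 2) = Pow(Rational(-18925, 532), 2) = Rational(358155625, 283024)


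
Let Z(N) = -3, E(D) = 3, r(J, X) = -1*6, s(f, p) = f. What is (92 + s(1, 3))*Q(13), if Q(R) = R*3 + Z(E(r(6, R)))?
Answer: 3348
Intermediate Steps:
r(J, X) = -6
Q(R) = -3 + 3*R (Q(R) = R*3 - 3 = 3*R - 3 = -3 + 3*R)
(92 + s(1, 3))*Q(13) = (92 + 1)*(-3 + 3*13) = 93*(-3 + 39) = 93*36 = 3348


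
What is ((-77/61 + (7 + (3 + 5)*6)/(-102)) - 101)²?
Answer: 409127816161/38713284 ≈ 10568.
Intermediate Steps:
((-77/61 + (7 + (3 + 5)*6)/(-102)) - 101)² = ((-77*1/61 + (7 + 8*6)*(-1/102)) - 101)² = ((-77/61 + (7 + 48)*(-1/102)) - 101)² = ((-77/61 + 55*(-1/102)) - 101)² = ((-77/61 - 55/102) - 101)² = (-11209/6222 - 101)² = (-639631/6222)² = 409127816161/38713284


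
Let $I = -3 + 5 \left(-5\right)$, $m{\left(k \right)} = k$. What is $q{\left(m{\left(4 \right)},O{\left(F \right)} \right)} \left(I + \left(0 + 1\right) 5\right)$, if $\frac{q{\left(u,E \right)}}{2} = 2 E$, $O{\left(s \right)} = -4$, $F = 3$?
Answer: $368$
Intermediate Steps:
$q{\left(u,E \right)} = 4 E$ ($q{\left(u,E \right)} = 2 \cdot 2 E = 4 E$)
$I = -28$ ($I = -3 - 25 = -28$)
$q{\left(m{\left(4 \right)},O{\left(F \right)} \right)} \left(I + \left(0 + 1\right) 5\right) = 4 \left(-4\right) \left(-28 + \left(0 + 1\right) 5\right) = - 16 \left(-28 + 1 \cdot 5\right) = - 16 \left(-28 + 5\right) = \left(-16\right) \left(-23\right) = 368$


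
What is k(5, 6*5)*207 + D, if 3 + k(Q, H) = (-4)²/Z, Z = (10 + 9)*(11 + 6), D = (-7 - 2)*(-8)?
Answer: -174015/323 ≈ -538.75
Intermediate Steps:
D = 72 (D = -9*(-8) = 72)
Z = 323 (Z = 19*17 = 323)
k(Q, H) = -953/323 (k(Q, H) = -3 + (-4)²/323 = -3 + 16*(1/323) = -3 + 16/323 = -953/323)
k(5, 6*5)*207 + D = -953/323*207 + 72 = -197271/323 + 72 = -174015/323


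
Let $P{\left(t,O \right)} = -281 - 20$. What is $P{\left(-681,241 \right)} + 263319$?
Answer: $263018$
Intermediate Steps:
$P{\left(t,O \right)} = -301$ ($P{\left(t,O \right)} = -281 - 20 = -301$)
$P{\left(-681,241 \right)} + 263319 = -301 + 263319 = 263018$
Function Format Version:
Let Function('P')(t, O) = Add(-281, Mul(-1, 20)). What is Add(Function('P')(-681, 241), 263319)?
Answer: 263018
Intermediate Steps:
Function('P')(t, O) = -301 (Function('P')(t, O) = Add(-281, -20) = -301)
Add(Function('P')(-681, 241), 263319) = Add(-301, 263319) = 263018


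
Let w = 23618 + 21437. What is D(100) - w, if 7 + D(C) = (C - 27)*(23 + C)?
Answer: -36083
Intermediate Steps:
w = 45055
D(C) = -7 + (-27 + C)*(23 + C) (D(C) = -7 + (C - 27)*(23 + C) = -7 + (-27 + C)*(23 + C))
D(100) - w = (-628 + 100² - 4*100) - 1*45055 = (-628 + 10000 - 400) - 45055 = 8972 - 45055 = -36083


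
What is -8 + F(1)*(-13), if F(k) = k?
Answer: -21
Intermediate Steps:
-8 + F(1)*(-13) = -8 + 1*(-13) = -8 - 13 = -21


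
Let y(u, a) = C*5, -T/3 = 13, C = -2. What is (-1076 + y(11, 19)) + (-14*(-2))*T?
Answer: -2178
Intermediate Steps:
T = -39 (T = -3*13 = -39)
y(u, a) = -10 (y(u, a) = -2*5 = -10)
(-1076 + y(11, 19)) + (-14*(-2))*T = (-1076 - 10) - 14*(-2)*(-39) = -1086 + 28*(-39) = -1086 - 1092 = -2178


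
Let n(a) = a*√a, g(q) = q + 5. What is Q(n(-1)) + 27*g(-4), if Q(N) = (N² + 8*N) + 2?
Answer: 28 - 8*I ≈ 28.0 - 8.0*I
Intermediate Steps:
g(q) = 5 + q
n(a) = a^(3/2)
Q(N) = 2 + N² + 8*N
Q(n(-1)) + 27*g(-4) = (2 + ((-1)^(3/2))² + 8*(-1)^(3/2)) + 27*(5 - 4) = (2 + (-I)² + 8*(-I)) + 27*1 = (2 - 1 - 8*I) + 27 = (1 - 8*I) + 27 = 28 - 8*I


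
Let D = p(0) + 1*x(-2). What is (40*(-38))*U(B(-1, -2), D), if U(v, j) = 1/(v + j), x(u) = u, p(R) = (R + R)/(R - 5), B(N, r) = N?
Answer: 1520/3 ≈ 506.67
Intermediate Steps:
p(R) = 2*R/(-5 + R) (p(R) = (2*R)/(-5 + R) = 2*R/(-5 + R))
D = -2 (D = 2*0/(-5 + 0) + 1*(-2) = 2*0/(-5) - 2 = 2*0*(-⅕) - 2 = 0 - 2 = -2)
U(v, j) = 1/(j + v)
(40*(-38))*U(B(-1, -2), D) = (40*(-38))/(-2 - 1) = -1520/(-3) = -1520*(-⅓) = 1520/3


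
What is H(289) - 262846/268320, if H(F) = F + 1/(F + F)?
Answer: 11167263193/38772240 ≈ 288.02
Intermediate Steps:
H(F) = F + 1/(2*F)
H(289) - 262846/268320 = (289 + (½)/289) - 262846/268320 = (289 + (½)*(1/289)) - 262846/268320 = (289 + 1/578) - 1*131423/134160 = 167043/578 - 131423/134160 = 11167263193/38772240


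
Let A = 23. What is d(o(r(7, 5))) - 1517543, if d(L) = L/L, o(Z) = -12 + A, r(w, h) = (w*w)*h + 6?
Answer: -1517542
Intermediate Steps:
r(w, h) = 6 + h*w² (r(w, h) = w²*h + 6 = h*w² + 6 = 6 + h*w²)
o(Z) = 11 (o(Z) = -12 + 23 = 11)
d(L) = 1
d(o(r(7, 5))) - 1517543 = 1 - 1517543 = -1517542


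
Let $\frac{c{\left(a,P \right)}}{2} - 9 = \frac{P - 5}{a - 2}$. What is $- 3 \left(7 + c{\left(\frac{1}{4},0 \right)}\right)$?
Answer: $- \frac{645}{7} \approx -92.143$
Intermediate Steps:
$c{\left(a,P \right)} = 18 + \frac{2 \left(-5 + P\right)}{-2 + a}$ ($c{\left(a,P \right)} = 18 + 2 \frac{P - 5}{a - 2} = 18 + 2 \frac{-5 + P}{-2 + a} = 18 + \frac{2 \left(-5 + P\right)}{-2 + a}$)
$- 3 \left(7 + c{\left(\frac{1}{4},0 \right)}\right) = - 3 \left(7 + \frac{2 \left(-23 + 0 + \frac{9}{4}\right)}{-2 + \frac{1}{4}}\right) = - 3 \left(7 + \frac{2 \left(-23 + 0 + 9 \cdot \frac{1}{4}\right)}{-2 + \frac{1}{4}}\right) = - 3 \left(7 + \frac{2 \left(-23 + 0 + \frac{9}{4}\right)}{- \frac{7}{4}}\right) = - 3 \left(7 + 2 \left(- \frac{4}{7}\right) \left(- \frac{83}{4}\right)\right) = - 3 \left(7 + \frac{166}{7}\right) = \left(-3\right) \frac{215}{7} = - \frac{645}{7}$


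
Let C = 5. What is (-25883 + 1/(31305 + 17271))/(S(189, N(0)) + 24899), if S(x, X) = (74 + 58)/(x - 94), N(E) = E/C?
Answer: -119442797665/114908325312 ≈ -1.0395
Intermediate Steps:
N(E) = E/5
S(x, X) = 132/(-94 + x)
(-25883 + 1/(31305 + 17271))/(S(189, N(0)) + 24899) = (-25883 + 1/(31305 + 17271))/(132/(-94 + 189) + 24899) = (-25883 + 1/48576)/(132/95 + 24899) = (-25883 + 1/48576)/(132*(1/95) + 24899) = -1257292607/(48576*(132/95 + 24899)) = -1257292607/(48576*2365537/95) = -1257292607/48576*95/2365537 = -119442797665/114908325312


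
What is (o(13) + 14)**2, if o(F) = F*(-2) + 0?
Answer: 144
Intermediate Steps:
o(F) = -2*F (o(F) = -2*F + 0 = -2*F)
(o(13) + 14)**2 = (-2*13 + 14)**2 = (-26 + 14)**2 = (-12)**2 = 144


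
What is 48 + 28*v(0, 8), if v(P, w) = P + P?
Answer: 48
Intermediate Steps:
v(P, w) = 2*P
48 + 28*v(0, 8) = 48 + 28*(2*0) = 48 + 28*0 = 48 + 0 = 48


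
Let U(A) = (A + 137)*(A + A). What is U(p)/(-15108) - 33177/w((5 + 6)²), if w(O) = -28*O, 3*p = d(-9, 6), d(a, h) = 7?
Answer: 1122829117/115168284 ≈ 9.7495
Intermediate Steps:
p = 7/3 (p = (⅓)*7 = 7/3 ≈ 2.3333)
U(A) = 2*A*(137 + A) (U(A) = (137 + A)*(2*A) = 2*A*(137 + A))
U(p)/(-15108) - 33177/w((5 + 6)²) = (2*(7/3)*(137 + 7/3))/(-15108) - 33177*(-1/(28*(5 + 6)²)) = (2*(7/3)*(418/3))*(-1/15108) - 33177/((-28*11²)) = (5852/9)*(-1/15108) - 33177/((-28*121)) = -1463/33993 - 33177/(-3388) = -1463/33993 - 33177*(-1/3388) = -1463/33993 + 33177/3388 = 1122829117/115168284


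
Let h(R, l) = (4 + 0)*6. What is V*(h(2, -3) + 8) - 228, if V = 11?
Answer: 124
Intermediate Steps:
h(R, l) = 24 (h(R, l) = 4*6 = 24)
V*(h(2, -3) + 8) - 228 = 11*(24 + 8) - 228 = 11*32 - 228 = 352 - 228 = 124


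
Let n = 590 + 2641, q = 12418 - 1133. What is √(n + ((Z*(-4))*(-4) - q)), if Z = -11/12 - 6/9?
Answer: I*√72714/3 ≈ 89.885*I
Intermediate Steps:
Z = -19/12 (Z = -11*1/12 - 6*⅑ = -11/12 - ⅔ = -19/12 ≈ -1.5833)
q = 11285
n = 3231
√(n + ((Z*(-4))*(-4) - q)) = √(3231 + (-19/12*(-4)*(-4) - 1*11285)) = √(3231 + ((19/3)*(-4) - 11285)) = √(3231 + (-76/3 - 11285)) = √(3231 - 33931/3) = √(-24238/3) = I*√72714/3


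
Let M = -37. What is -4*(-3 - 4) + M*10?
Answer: -342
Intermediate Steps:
-4*(-3 - 4) + M*10 = -4*(-3 - 4) - 37*10 = -4*(-7) - 370 = 28 - 370 = -342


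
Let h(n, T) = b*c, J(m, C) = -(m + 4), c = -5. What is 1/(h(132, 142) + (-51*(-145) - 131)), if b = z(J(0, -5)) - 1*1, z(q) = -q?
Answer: 1/7249 ≈ 0.00013795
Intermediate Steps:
J(m, C) = -4 - m (J(m, C) = -(4 + m) = -4 - m)
b = 3 (b = -(-4 - 1*0) - 1*1 = -(-4 + 0) - 1 = -1*(-4) - 1 = 4 - 1 = 3)
h(n, T) = -15 (h(n, T) = 3*(-5) = -15)
1/(h(132, 142) + (-51*(-145) - 131)) = 1/(-15 + (-51*(-145) - 131)) = 1/(-15 + (7395 - 131)) = 1/(-15 + 7264) = 1/7249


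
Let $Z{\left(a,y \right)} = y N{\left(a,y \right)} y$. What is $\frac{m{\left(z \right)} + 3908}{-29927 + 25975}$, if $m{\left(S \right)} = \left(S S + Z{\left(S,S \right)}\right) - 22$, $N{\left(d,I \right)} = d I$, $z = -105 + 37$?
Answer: $- \frac{10694943}{1976} \approx -5412.4$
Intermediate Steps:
$z = -68$
$N{\left(d,I \right)} = I d$
$Z{\left(a,y \right)} = a y^{3}$ ($Z{\left(a,y \right)} = y y a y = y a y y = a y^{2} y = a y^{3}$)
$m{\left(S \right)} = -22 + S^{2} + S^{4}$ ($m{\left(S \right)} = \left(S S + S S^{3}\right) - 22 = \left(S^{2} + S^{4}\right) - 22 = -22 + S^{2} + S^{4}$)
$\frac{m{\left(z \right)} + 3908}{-29927 + 25975} = \frac{\left(-22 + \left(-68\right)^{2} + \left(-68\right)^{4}\right) + 3908}{-29927 + 25975} = \frac{\left(-22 + 4624 + 21381376\right) + 3908}{-3952} = \left(21385978 + 3908\right) \left(- \frac{1}{3952}\right) = 21389886 \left(- \frac{1}{3952}\right) = - \frac{10694943}{1976}$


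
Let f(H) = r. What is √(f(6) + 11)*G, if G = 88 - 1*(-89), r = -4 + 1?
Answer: 354*√2 ≈ 500.63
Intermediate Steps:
r = -3
f(H) = -3
G = 177 (G = 88 + 89 = 177)
√(f(6) + 11)*G = √(-3 + 11)*177 = √8*177 = (2*√2)*177 = 354*√2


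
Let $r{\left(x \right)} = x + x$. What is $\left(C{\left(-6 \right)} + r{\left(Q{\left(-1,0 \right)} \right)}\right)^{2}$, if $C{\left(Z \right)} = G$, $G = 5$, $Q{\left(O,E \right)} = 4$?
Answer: $169$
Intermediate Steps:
$C{\left(Z \right)} = 5$
$r{\left(x \right)} = 2 x$
$\left(C{\left(-6 \right)} + r{\left(Q{\left(-1,0 \right)} \right)}\right)^{2} = \left(5 + 2 \cdot 4\right)^{2} = \left(5 + 8\right)^{2} = 13^{2} = 169$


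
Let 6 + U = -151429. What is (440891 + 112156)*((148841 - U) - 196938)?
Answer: 57150770886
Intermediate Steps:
U = -151435 (U = -6 - 151429 = -151435)
(440891 + 112156)*((148841 - U) - 196938) = (440891 + 112156)*((148841 - 1*(-151435)) - 196938) = 553047*((148841 + 151435) - 196938) = 553047*(300276 - 196938) = 553047*103338 = 57150770886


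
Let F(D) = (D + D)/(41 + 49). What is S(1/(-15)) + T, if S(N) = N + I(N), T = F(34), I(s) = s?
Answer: 28/45 ≈ 0.62222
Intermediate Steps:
F(D) = D/45 (F(D) = (2*D)/90 = (2*D)*(1/90) = D/45)
T = 34/45 (T = (1/45)*34 = 34/45 ≈ 0.75556)
S(N) = 2*N (S(N) = N + N = 2*N)
S(1/(-15)) + T = 2/(-15) + 34/45 = 2*(-1/15) + 34/45 = -2/15 + 34/45 = 28/45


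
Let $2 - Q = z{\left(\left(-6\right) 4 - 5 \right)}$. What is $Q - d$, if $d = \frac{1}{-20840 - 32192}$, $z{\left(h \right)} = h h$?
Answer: $- \frac{44493847}{53032} \approx -839.0$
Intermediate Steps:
$z{\left(h \right)} = h^{2}$
$d = - \frac{1}{53032}$ ($d = \frac{1}{-53032} = - \frac{1}{53032} \approx -1.8857 \cdot 10^{-5}$)
$Q = -839$ ($Q = 2 - \left(\left(-6\right) 4 - 5\right)^{2} = 2 - \left(-24 - 5\right)^{2} = 2 - \left(-29\right)^{2} = 2 - 841 = -839$)
$Q - d = -839 - - \frac{1}{53032} = -839 + \frac{1}{53032} = - \frac{44493847}{53032}$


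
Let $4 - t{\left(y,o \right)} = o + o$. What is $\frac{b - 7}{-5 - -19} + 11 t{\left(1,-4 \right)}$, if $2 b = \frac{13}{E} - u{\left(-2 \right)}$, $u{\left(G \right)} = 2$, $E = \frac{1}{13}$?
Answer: $\frac{3849}{28} \approx 137.46$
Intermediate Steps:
$t{\left(y,o \right)} = 4 - 2 o$ ($t{\left(y,o \right)} = 4 - \left(o + o\right) = 4 - 2 o$)
$E = \frac{1}{13} \approx 0.076923$
$b = \frac{167}{2}$ ($b = \frac{13 \frac{1}{\frac{1}{13}} - 2}{2} = \frac{13 \cdot 13 - 2}{2} = \frac{169 - 2}{2} = \frac{1}{2} \cdot 167 = \frac{167}{2} \approx 83.5$)
$\frac{b - 7}{-5 - -19} + 11 t{\left(1,-4 \right)} = \frac{\frac{167}{2} - 7}{-5 - -19} + 11 \left(4 - -8\right) = \frac{153}{2 \left(-5 + 19\right)} + 11 \left(4 + 8\right) = \frac{153}{2 \cdot 14} + 11 \cdot 12 = \frac{153}{2} \cdot \frac{1}{14} + 132 = \frac{153}{28} + 132 = \frac{3849}{28}$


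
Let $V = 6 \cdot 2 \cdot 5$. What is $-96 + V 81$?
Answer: $4764$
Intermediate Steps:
$V = 60$ ($V = 12 \cdot 5 = 60$)
$-96 + V 81 = -96 + 60 \cdot 81 = -96 + 4860 = 4764$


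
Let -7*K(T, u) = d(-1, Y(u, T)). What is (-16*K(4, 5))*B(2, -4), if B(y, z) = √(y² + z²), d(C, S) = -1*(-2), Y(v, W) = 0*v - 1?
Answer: 64*√5/7 ≈ 20.444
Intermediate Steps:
Y(v, W) = -1 (Y(v, W) = 0 - 1 = -1)
d(C, S) = 2
K(T, u) = -2/7 (K(T, u) = -⅐*2 = -2/7)
(-16*K(4, 5))*B(2, -4) = (-16*(-2/7))*√(2² + (-4)²) = 32*√(4 + 16)/7 = 32*√20/7 = 32*(2*√5)/7 = 64*√5/7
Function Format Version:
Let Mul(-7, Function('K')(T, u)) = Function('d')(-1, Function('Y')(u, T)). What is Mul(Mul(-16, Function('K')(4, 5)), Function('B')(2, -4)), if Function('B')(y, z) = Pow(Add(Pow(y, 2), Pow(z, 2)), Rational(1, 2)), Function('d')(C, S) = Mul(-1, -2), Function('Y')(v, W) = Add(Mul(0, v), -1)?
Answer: Mul(Rational(64, 7), Pow(5, Rational(1, 2))) ≈ 20.444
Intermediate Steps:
Function('Y')(v, W) = -1 (Function('Y')(v, W) = Add(0, -1) = -1)
Function('d')(C, S) = 2
Function('K')(T, u) = Rational(-2, 7) (Function('K')(T, u) = Mul(Rational(-1, 7), 2) = Rational(-2, 7))
Mul(Mul(-16, Function('K')(4, 5)), Function('B')(2, -4)) = Mul(Mul(-16, Rational(-2, 7)), Pow(Add(Pow(2, 2), Pow(-4, 2)), Rational(1, 2))) = Mul(Rational(32, 7), Pow(Add(4, 16), Rational(1, 2))) = Mul(Rational(32, 7), Pow(20, Rational(1, 2))) = Mul(Rational(32, 7), Mul(2, Pow(5, Rational(1, 2)))) = Mul(Rational(64, 7), Pow(5, Rational(1, 2)))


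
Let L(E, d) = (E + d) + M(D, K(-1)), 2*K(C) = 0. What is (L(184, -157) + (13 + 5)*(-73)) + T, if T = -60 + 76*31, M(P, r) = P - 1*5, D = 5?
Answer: 1009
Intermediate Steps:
K(C) = 0 (K(C) = (1/2)*0 = 0)
M(P, r) = -5 + P (M(P, r) = P - 5 = -5 + P)
T = 2296 (T = -60 + 2356 = 2296)
L(E, d) = E + d (L(E, d) = (E + d) + (-5 + 5) = (E + d) + 0 = E + d)
(L(184, -157) + (13 + 5)*(-73)) + T = ((184 - 157) + (13 + 5)*(-73)) + 2296 = (27 + 18*(-73)) + 2296 = (27 - 1314) + 2296 = -1287 + 2296 = 1009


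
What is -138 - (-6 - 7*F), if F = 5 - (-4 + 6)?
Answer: -111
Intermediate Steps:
F = 3 (F = 5 - 1*2 = 5 - 2 = 3)
-138 - (-6 - 7*F) = -138 - (-6 - 7*3) = -138 - (-6 - 21) = -138 - 1*(-27) = -138 + 27 = -111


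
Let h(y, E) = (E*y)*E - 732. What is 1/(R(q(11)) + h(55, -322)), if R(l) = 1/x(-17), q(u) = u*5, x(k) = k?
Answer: 17/96932095 ≈ 1.7538e-7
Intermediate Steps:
h(y, E) = -732 + y*E**2 (h(y, E) = y*E**2 - 732 = -732 + y*E**2)
q(u) = 5*u
R(l) = -1/17 (R(l) = 1/(-17) = -1/17)
1/(R(q(11)) + h(55, -322)) = 1/(-1/17 + (-732 + 55*(-322)**2)) = 1/(-1/17 + (-732 + 55*103684)) = 1/(-1/17 + (-732 + 5702620)) = 1/(-1/17 + 5701888) = 1/(96932095/17) = 17/96932095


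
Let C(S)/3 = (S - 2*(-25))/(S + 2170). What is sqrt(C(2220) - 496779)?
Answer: 30*I*sqrt(106377163)/439 ≈ 704.82*I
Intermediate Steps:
C(S) = 3*(50 + S)/(2170 + S) (C(S) = 3*((S - 2*(-25))/(S + 2170)) = 3*((S + 50)/(2170 + S)) = 3*((50 + S)/(2170 + S)) = 3*(50 + S)/(2170 + S))
sqrt(C(2220) - 496779) = sqrt(3*(50 + 2220)/(2170 + 2220) - 496779) = sqrt(3*2270/4390 - 496779) = sqrt(3*(1/4390)*2270 - 496779) = sqrt(681/439 - 496779) = sqrt(-218085300/439) = 30*I*sqrt(106377163)/439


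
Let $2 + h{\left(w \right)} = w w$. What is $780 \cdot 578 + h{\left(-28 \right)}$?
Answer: $451622$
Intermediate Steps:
$h{\left(w \right)} = -2 + w^{2}$ ($h{\left(w \right)} = -2 + w w = -2 + w^{2}$)
$780 \cdot 578 + h{\left(-28 \right)} = 780 \cdot 578 - \left(2 - \left(-28\right)^{2}\right) = 450840 + \left(-2 + 784\right) = 450840 + 782 = 451622$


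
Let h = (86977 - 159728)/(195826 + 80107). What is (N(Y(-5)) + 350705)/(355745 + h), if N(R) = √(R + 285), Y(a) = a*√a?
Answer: 13824440395/14023101762 + 39419*√(285 - 5*I*√5)/14023101762 ≈ 0.98588 - 9.3064e-7*I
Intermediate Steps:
Y(a) = a^(3/2)
h = -10393/39419 (h = -72751/275933 = -72751*1/275933 = -10393/39419 ≈ -0.26365)
N(R) = √(285 + R)
(N(Y(-5)) + 350705)/(355745 + h) = (√(285 + (-5)^(3/2)) + 350705)/(355745 - 10393/39419) = (√(285 - 5*I*√5) + 350705)/(14023101762/39419) = (350705 + √(285 - 5*I*√5))*(39419/14023101762) = 13824440395/14023101762 + 39419*√(285 - 5*I*√5)/14023101762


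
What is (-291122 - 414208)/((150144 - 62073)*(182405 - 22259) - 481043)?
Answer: -705330/14103737323 ≈ -5.0010e-5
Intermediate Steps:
(-291122 - 414208)/((150144 - 62073)*(182405 - 22259) - 481043) = -705330/(88071*160146 - 481043) = -705330/(14104218366 - 481043) = -705330/14103737323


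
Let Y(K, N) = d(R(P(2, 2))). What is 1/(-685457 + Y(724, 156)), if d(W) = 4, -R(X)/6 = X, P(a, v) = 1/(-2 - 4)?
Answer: -1/685453 ≈ -1.4589e-6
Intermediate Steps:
P(a, v) = -⅙ (P(a, v) = 1/(-6) = -⅙)
R(X) = -6*X
Y(K, N) = 4
1/(-685457 + Y(724, 156)) = 1/(-685457 + 4) = 1/(-685453) = -1/685453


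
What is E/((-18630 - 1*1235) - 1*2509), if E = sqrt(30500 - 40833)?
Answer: -I*sqrt(10333)/22374 ≈ -0.0045433*I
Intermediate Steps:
E = I*sqrt(10333) (E = sqrt(-10333) = I*sqrt(10333) ≈ 101.65*I)
E/((-18630 - 1*1235) - 1*2509) = (I*sqrt(10333))/((-18630 - 1*1235) - 1*2509) = (I*sqrt(10333))/((-18630 - 1235) - 2509) = (I*sqrt(10333))/(-19865 - 2509) = (I*sqrt(10333))/(-22374) = (I*sqrt(10333))*(-1/22374) = -I*sqrt(10333)/22374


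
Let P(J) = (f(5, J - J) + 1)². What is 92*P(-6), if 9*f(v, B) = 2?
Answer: 11132/81 ≈ 137.43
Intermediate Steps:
f(v, B) = 2/9 (f(v, B) = (⅑)*2 = 2/9)
P(J) = 121/81 (P(J) = (2/9 + 1)² = (11/9)² = 121/81)
92*P(-6) = 92*(121/81) = 11132/81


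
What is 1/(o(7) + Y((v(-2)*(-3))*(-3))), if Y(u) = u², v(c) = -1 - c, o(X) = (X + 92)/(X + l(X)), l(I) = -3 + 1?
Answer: 5/504 ≈ 0.0099206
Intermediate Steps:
l(I) = -2
o(X) = (92 + X)/(-2 + X) (o(X) = (X + 92)/(X - 2) = (92 + X)/(-2 + X))
1/(o(7) + Y((v(-2)*(-3))*(-3))) = 1/((92 + 7)/(-2 + 7) + (((-1 - 1*(-2))*(-3))*(-3))²) = 1/(99/5 + (((-1 + 2)*(-3))*(-3))²) = 1/((⅕)*99 + ((1*(-3))*(-3))²) = 1/(99/5 + (-3*(-3))²) = 1/(99/5 + 9²) = 1/(99/5 + 81) = 1/(504/5) = 5/504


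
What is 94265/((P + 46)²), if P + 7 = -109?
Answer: 18853/980 ≈ 19.238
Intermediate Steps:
P = -116 (P = -7 - 109 = -116)
94265/((P + 46)²) = 94265/((-116 + 46)²) = 94265/((-70)²) = 94265/4900 = 94265*(1/4900) = 18853/980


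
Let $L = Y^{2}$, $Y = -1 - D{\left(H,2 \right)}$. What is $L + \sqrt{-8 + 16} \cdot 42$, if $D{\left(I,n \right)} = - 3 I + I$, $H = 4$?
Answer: $49 + 84 \sqrt{2} \approx 167.79$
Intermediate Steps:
$D{\left(I,n \right)} = - 2 I$
$Y = 7$ ($Y = -1 - \left(-2\right) 4 = -1 - -8 = -1 + 8 = 7$)
$L = 49$ ($L = 7^{2} = 49$)
$L + \sqrt{-8 + 16} \cdot 42 = 49 + \sqrt{-8 + 16} \cdot 42 = 49 + \sqrt{8} \cdot 42 = 49 + 2 \sqrt{2} \cdot 42 = 49 + 84 \sqrt{2}$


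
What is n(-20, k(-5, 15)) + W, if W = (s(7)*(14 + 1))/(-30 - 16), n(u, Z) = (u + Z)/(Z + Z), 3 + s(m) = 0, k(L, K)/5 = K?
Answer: 464/345 ≈ 1.3449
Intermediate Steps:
k(L, K) = 5*K
s(m) = -3 (s(m) = -3 + 0 = -3)
n(u, Z) = (Z + u)/(2*Z) (n(u, Z) = (Z + u)/((2*Z)) = (Z + u)*(1/(2*Z)) = (Z + u)/(2*Z))
W = 45/46 (W = (-3*(14 + 1))/(-30 - 16) = -3*15/(-46) = -45*(-1/46) = 45/46 ≈ 0.97826)
n(-20, k(-5, 15)) + W = (5*15 - 20)/(2*((5*15))) + 45/46 = (1/2)*(75 - 20)/75 + 45/46 = (1/2)*(1/75)*55 + 45/46 = 11/30 + 45/46 = 464/345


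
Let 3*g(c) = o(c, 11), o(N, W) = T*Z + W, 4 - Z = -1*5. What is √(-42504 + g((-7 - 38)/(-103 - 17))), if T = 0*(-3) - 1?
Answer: I*√382530/3 ≈ 206.16*I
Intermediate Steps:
Z = 9 (Z = 4 - (-1)*5 = 4 - 1*(-5) = 4 + 5 = 9)
T = -1 (T = 0 - 1 = -1)
o(N, W) = -9 + W (o(N, W) = -1*9 + W = -9 + W)
g(c) = ⅔ (g(c) = (-9 + 11)/3 = (⅓)*2 = ⅔)
√(-42504 + g((-7 - 38)/(-103 - 17))) = √(-42504 + ⅔) = √(-127510/3) = I*√382530/3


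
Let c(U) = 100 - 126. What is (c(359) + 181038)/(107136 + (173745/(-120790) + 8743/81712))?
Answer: 178658707878976/105741837335281 ≈ 1.6896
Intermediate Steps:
c(U) = -26
(c(359) + 181038)/(107136 + (173745/(-120790) + 8743/81712)) = (-26 + 181038)/(107136 + (173745/(-120790) + 8743/81712)) = 181012/(107136 + (173745*(-1/120790) + 8743*(1/81712))) = 181012/(107136 + (-34749/24158 + 8743/81712)) = 181012/(107136 - 1314098447/986999248) = 181012/(105741837335281/986999248) = 181012*(986999248/105741837335281) = 178658707878976/105741837335281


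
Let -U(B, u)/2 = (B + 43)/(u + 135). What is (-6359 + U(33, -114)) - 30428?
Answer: -772679/21 ≈ -36794.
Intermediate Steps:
U(B, u) = -2*(43 + B)/(135 + u) (U(B, u) = -2*(B + 43)/(u + 135) = -2*(43 + B)/(135 + u))
(-6359 + U(33, -114)) - 30428 = (-6359 + 2*(-43 - 1*33)/(135 - 114)) - 30428 = (-6359 + 2*(-43 - 33)/21) - 30428 = (-6359 + 2*(1/21)*(-76)) - 30428 = (-6359 - 152/21) - 30428 = -133691/21 - 30428 = -772679/21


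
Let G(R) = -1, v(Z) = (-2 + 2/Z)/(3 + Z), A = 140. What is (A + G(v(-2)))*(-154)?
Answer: -21406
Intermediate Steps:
v(Z) = (-2 + 2/Z)/(3 + Z)
(A + G(v(-2)))*(-154) = (140 - 1)*(-154) = 139*(-154) = -21406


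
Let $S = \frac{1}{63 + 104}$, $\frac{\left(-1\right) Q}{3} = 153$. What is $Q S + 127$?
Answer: $\frac{20750}{167} \approx 124.25$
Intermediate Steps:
$Q = -459$ ($Q = \left(-3\right) 153 = -459$)
$S = \frac{1}{167} \approx 0.005988$
$Q S + 127 = \left(-459\right) \frac{1}{167} + 127 = - \frac{459}{167} + 127 = \frac{20750}{167}$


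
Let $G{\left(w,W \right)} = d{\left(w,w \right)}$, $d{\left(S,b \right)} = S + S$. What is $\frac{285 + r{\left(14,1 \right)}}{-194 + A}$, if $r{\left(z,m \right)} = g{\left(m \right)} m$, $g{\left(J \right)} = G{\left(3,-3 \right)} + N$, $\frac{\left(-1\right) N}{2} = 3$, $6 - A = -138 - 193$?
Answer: $\frac{285}{143} \approx 1.993$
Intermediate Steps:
$A = 337$ ($A = 6 - \left(-138 - 193\right) = 6 - -331 = 6 + 331 = 337$)
$d{\left(S,b \right)} = 2 S$
$N = -6$ ($N = \left(-2\right) 3 = -6$)
$G{\left(w,W \right)} = 2 w$
$g{\left(J \right)} = 0$ ($g{\left(J \right)} = 2 \cdot 3 - 6 = 6 - 6 = 0$)
$r{\left(z,m \right)} = 0$ ($r{\left(z,m \right)} = 0 m = 0$)
$\frac{285 + r{\left(14,1 \right)}}{-194 + A} = \frac{285 + 0}{-194 + 337} = \frac{285}{143}$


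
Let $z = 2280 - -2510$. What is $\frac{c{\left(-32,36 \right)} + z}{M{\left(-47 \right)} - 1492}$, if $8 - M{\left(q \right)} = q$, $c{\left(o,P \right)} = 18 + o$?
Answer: $- \frac{1592}{479} \approx -3.3236$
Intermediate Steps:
$M{\left(q \right)} = 8 - q$
$z = 4790$ ($z = 2280 + 2510 = 4790$)
$\frac{c{\left(-32,36 \right)} + z}{M{\left(-47 \right)} - 1492} = \frac{\left(18 - 32\right) + 4790}{\left(8 - -47\right) - 1492} = \frac{-14 + 4790}{\left(8 + 47\right) - 1492} = \frac{4776}{55 - 1492} = \frac{4776}{-1437} = 4776 \left(- \frac{1}{1437}\right) = - \frac{1592}{479}$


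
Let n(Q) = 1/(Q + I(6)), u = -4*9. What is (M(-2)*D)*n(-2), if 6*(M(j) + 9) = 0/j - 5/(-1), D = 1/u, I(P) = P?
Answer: 49/864 ≈ 0.056713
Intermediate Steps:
u = -36
D = -1/36 (D = 1/(-36) = -1/36 ≈ -0.027778)
M(j) = -49/6 (M(j) = -9 + (0/j - 5/(-1))/6 = -9 + (0 - 5*(-1))/6 = -9 + (0 + 5)/6 = -9 + (⅙)*5 = -9 + ⅚ = -49/6)
n(Q) = 1/(6 + Q) (n(Q) = 1/(Q + 6) = 1/(6 + Q))
(M(-2)*D)*n(-2) = (-49/6*(-1/36))/(6 - 2) = (49/216)/4 = (49/216)*(¼) = 49/864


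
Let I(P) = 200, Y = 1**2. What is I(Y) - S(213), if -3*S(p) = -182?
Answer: 418/3 ≈ 139.33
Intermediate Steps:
Y = 1
S(p) = 182/3 (S(p) = -1/3*(-182) = 182/3)
I(Y) - S(213) = 200 - 1*182/3 = 200 - 182/3 = 418/3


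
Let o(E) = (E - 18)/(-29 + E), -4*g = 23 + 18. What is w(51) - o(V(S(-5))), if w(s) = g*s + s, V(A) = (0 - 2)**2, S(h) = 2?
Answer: -47231/100 ≈ -472.31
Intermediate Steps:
g = -41/4 (g = -(23 + 18)/4 = -1/4*41 = -41/4 ≈ -10.250)
V(A) = 4 (V(A) = (-2)**2 = 4)
w(s) = -37*s/4 (w(s) = -41*s/4 + s = -37*s/4)
o(E) = (-18 + E)/(-29 + E)
w(51) - o(V(S(-5))) = -37/4*51 - (-18 + 4)/(-29 + 4) = -1887/4 - (-14)/(-25) = -1887/4 - (-1)*(-14)/25 = -1887/4 - 1*14/25 = -1887/4 - 14/25 = -47231/100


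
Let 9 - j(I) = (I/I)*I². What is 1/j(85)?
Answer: -1/7216 ≈ -0.00013858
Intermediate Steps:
j(I) = 9 - I² (j(I) = 9 - I/I*I² = 9 - I²)
1/j(85) = 1/(9 - 1*85²) = 1/(9 - 1*7225) = 1/(9 - 7225) = 1/(-7216) = -1/7216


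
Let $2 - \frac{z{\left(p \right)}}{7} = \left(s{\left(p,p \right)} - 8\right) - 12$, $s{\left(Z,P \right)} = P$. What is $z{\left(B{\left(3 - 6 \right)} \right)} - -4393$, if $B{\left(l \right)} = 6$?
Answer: $4505$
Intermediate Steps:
$z{\left(p \right)} = 154 - 7 p$ ($z{\left(p \right)} = 14 - 7 \left(\left(p - 8\right) - 12\right) = 14 - 7 \left(\left(-8 + p\right) - 12\right) = 14 - 7 \left(-20 + p\right) = 14 - \left(-140 + 7 p\right) = 154 - 7 p$)
$z{\left(B{\left(3 - 6 \right)} \right)} - -4393 = \left(154 - 42\right) - -4393 = \left(154 - 42\right) + 4393 = 112 + 4393 = 4505$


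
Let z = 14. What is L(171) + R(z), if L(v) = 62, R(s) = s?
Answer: 76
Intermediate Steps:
L(171) + R(z) = 62 + 14 = 76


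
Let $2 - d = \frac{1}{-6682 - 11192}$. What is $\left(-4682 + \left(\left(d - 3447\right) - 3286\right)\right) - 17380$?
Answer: $- \frac{514646081}{17874} \approx -28793.0$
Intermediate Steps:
$d = \frac{35749}{17874}$ ($d = 2 - \frac{1}{-6682 - 11192} = 2 - \frac{1}{-17874} = 2 - - \frac{1}{17874} = 2 + \frac{1}{17874} = \frac{35749}{17874} \approx 2.0001$)
$\left(-4682 + \left(\left(d - 3447\right) - 3286\right)\right) - 17380 = \left(-4682 + \left(\left(\frac{35749}{17874} - 3447\right) - 3286\right)\right) - 17380 = \left(-4682 - \frac{120309893}{17874}\right) - 17380 = - \frac{203995961}{17874} - 17380 = - \frac{514646081}{17874}$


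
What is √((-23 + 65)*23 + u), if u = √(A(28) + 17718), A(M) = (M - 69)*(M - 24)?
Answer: √(966 + √17554) ≈ 33.143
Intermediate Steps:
A(M) = (-69 + M)*(-24 + M)
u = √17554 (u = √((1656 + 28² - 93*28) + 17718) = √((1656 + 784 - 2604) + 17718) = √(-164 + 17718) = √17554 ≈ 132.49)
√((-23 + 65)*23 + u) = √((-23 + 65)*23 + √17554) = √(42*23 + √17554) = √(966 + √17554)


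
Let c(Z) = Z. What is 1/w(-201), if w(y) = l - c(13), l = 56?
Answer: 1/43 ≈ 0.023256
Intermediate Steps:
w(y) = 43 (w(y) = 56 - 1*13 = 56 - 13 = 43)
1/w(-201) = 1/43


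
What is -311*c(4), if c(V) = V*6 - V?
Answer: -6220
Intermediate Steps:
c(V) = 5*V (c(V) = 6*V - V = 5*V)
-311*c(4) = -1555*4 = -311*20 = -6220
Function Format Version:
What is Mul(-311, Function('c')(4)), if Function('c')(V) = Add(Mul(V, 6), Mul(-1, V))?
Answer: -6220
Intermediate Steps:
Function('c')(V) = Mul(5, V) (Function('c')(V) = Add(Mul(6, V), Mul(-1, V)) = Mul(5, V))
Mul(-311, Function('c')(4)) = Mul(-311, Mul(5, 4)) = Mul(-311, 20) = -6220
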